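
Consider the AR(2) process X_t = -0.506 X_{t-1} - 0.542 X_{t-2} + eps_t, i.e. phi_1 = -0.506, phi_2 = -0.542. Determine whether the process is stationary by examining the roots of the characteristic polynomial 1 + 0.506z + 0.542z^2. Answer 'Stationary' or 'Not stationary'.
\text{Stationary}

The AR(p) characteristic polynomial is P(z) = 1 + 0.506z + 0.542z^2.
Stationarity requires all roots to lie outside the unit circle, i.e. |z| > 1 for every root.
Set 1 + (0.506) z + (0.542) z^2 = 0, i.e. a z^2 + b z + c = 0 with a = 0.542, b = 0.506, c = 1.
Discriminant D = b^2 - 4ac = (0.506)^2 - 4*(0.542)*1 = 0.256036 - (2.168) = -1.911964.
D < 0, so the roots are the complex-conjugate pair z = (-b +/- i sqrt(-D)) / (2a) = -0.4668 +/- 1.2756i.
For a conjugate pair |z|^2 = z * conj(z) = (product of roots) = c/a = 1/(0.542) = 1.845018, so |z| = sqrt(1.845018) = 1.3583 for both roots.
Moduli of all roots: 1.3583, 1.3583.
All moduli strictly greater than 1? Yes.
Verdict: Stationary.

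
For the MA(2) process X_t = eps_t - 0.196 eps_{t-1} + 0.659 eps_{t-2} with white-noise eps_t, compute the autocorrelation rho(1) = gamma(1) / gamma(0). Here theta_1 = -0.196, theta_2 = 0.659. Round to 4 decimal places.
\rho(1) = -0.2208

For an MA(q) process with theta_0 = 1, the autocovariance is
  gamma(k) = sigma^2 * sum_{i=0..q-k} theta_i * theta_{i+k},
and rho(k) = gamma(k) / gamma(0). Sigma^2 cancels.
  numerator   = (1)*(-0.196) + (-0.196)*(0.659) = -0.325164.
  denominator = (1)^2 + (-0.196)^2 + (0.659)^2 = 1.472697.
  rho(1) = -0.325164 / 1.472697 = -0.2208.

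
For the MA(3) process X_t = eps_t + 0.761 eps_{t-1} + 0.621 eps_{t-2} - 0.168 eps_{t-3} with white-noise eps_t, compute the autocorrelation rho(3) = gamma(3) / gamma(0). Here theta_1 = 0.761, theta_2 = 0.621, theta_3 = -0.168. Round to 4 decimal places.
\rho(3) = -0.0843

For an MA(q) process with theta_0 = 1, the autocovariance is
  gamma(k) = sigma^2 * sum_{i=0..q-k} theta_i * theta_{i+k},
and rho(k) = gamma(k) / gamma(0). Sigma^2 cancels.
  numerator   = (1)*(-0.168) = -0.168.
  denominator = (1)^2 + (0.761)^2 + (0.621)^2 + (-0.168)^2 = 1.992986.
  rho(3) = -0.168 / 1.992986 = -0.0843.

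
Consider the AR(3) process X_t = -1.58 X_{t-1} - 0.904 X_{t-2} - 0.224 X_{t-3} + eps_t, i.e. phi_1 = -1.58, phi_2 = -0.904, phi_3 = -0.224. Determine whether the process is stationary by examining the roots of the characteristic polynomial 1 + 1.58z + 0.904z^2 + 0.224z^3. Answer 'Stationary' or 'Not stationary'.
\text{Stationary}

The AR(p) characteristic polynomial is P(z) = 1 + 1.58z + 0.904z^2 + 0.224z^3.
Stationarity requires all roots to lie outside the unit circle, i.e. |z| > 1 for every root.
Degree 3: look for a simple real root z0 first, then factor out (1 - z/z0) and solve the remaining quadratic.
Testing z0 = -1.25: P(-1.25) = 1 + (1.58)(-1.25) + (0.904)(-1.25)^2 + (0.224)(-1.25)^3
  = 1 + (-1.975) + (1.4125) + (-0.4375) = 0.  So z_0 = -1.25 is a root, |z_0| = 1.25.
Divide out the factor (1 + 0.8 z) = (1 - z/z0) (since 1/z0 = -0.8):
  P(z) = (1 + 0.8 z)(1 + (0.78) z + (0.28) z^2)
  [check: z-coef 0.78 - (-0.8) = 1.58; z^2-coef 0.28 - (-0.8)(0.78) = 0.904; z^3-coef -(-0.8)(0.28) = 0.224.]
Remaining roots from the quadratic factor 1 + (0.78) z + (0.28) z^2:
  Set 1 + (0.78) z + (0.28) z^2 = 0, i.e. a z^2 + b z + c = 0 with a = 0.28, b = 0.78, c = 1.
  Discriminant D = b^2 - 4ac = (0.78)^2 - 4*(0.28)*1 = 0.6084 - (1.12) = -0.5116.
  D < 0, so the roots are the complex-conjugate pair z = (-b +/- i sqrt(-D)) / (2a) = -1.3929 +/- 1.2773i.
  For a conjugate pair |z|^2 = z * conj(z) = (product of roots) = c/a = 1/(0.28) = 3.571429, so |z| = sqrt(3.571429) = 1.8898 for both roots.
Moduli of all roots: 1.2500, 1.8898, 1.8898.
All moduli strictly greater than 1? Yes.
Verdict: Stationary.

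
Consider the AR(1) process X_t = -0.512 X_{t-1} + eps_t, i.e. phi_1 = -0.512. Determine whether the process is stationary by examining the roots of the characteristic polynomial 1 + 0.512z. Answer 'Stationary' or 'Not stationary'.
\text{Stationary}

The AR(p) characteristic polynomial is P(z) = 1 + 0.512z.
Stationarity requires all roots to lie outside the unit circle, i.e. |z| > 1 for every root.
This is linear in z: 1 + (0.512) z = 0  =>  z = -1/(0.512) = -1.953125,  |z| = 1.953125.
Moduli of all roots: 1.9531.
All moduli strictly greater than 1? Yes.
Verdict: Stationary.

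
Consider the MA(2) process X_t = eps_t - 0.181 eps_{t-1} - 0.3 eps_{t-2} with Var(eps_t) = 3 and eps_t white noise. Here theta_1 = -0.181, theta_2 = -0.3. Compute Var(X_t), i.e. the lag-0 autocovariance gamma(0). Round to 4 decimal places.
\gamma(0) = 3.3683

For an MA(q) process X_t = eps_t + sum_i theta_i eps_{t-i} with
Var(eps_t) = sigma^2, the variance is
  gamma(0) = sigma^2 * (1 + sum_i theta_i^2).
  sum_i theta_i^2 = (-0.181)^2 + (-0.3)^2 = 0.032761 + 0.09 = 0.122761.
  gamma(0) = 3 * (1 + 0.122761) = 3 * 1.122761 = 3.368283, which rounds to 3.3683.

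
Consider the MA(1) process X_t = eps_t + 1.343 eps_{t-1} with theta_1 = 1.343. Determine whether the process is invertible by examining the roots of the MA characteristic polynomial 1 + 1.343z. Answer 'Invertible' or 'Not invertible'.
\text{Not invertible}

The MA(q) characteristic polynomial is P(z) = 1 + 1.343z.
Invertibility requires all roots to lie outside the unit circle, i.e. |z| > 1 for every root.
This is linear in z: 1 + (1.343) z = 0  =>  z = -1/(1.343) = -0.744602,  |z| = 0.744602.
Moduli of all roots: 0.7446.
All moduli strictly greater than 1? No.
Verdict: Not invertible.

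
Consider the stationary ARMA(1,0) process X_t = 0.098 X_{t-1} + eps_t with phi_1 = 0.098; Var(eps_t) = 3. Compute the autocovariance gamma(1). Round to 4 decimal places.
\gamma(1) = 0.2969

Multiply the model equation by X_{t-k} and take expectations. With theta_0 = psi_0 = 1 and psi_j the MA(infinity) weights, this gives
  gamma(k) - sum_i phi_i gamma(k-i) = c_k,
  c_k = sigma^2 * sum_{j=k..q} theta_j psi_{j-k}   (c_k = 0 for k > q),
using gamma(-m) = gamma(m).
Pure AR (q = 0): c_0 = sigma^2 = 3, c_k = 0 for k >= 1.
Equations for k = 0 and k = 1 (AR order 1):
  gamma(0) = phi_1 gamma(1) + c_0
  gamma(1) = phi_1 gamma(0) + c_1
Substituting the second into the first: gamma(0) (1 - phi_1^2) = c_0 + phi_1 c_1, so
  gamma(0) = c_0 / (1 - phi_1^2) = 3 / (1 - (0.098)^2) = 3 / 0.990396 = 3.029091.
  gamma(1) = phi_1 gamma(0) = (0.098)(3.029091) = 0.296851.
Therefore gamma(1) = 0.2969 (to 4 decimal places).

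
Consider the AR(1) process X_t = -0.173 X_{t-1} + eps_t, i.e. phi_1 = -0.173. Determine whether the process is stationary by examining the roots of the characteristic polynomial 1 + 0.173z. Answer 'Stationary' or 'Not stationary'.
\text{Stationary}

The AR(p) characteristic polynomial is P(z) = 1 + 0.173z.
Stationarity requires all roots to lie outside the unit circle, i.e. |z| > 1 for every root.
This is linear in z: 1 + (0.173) z = 0  =>  z = -1/(0.173) = -5.780347,  |z| = 5.780347.
Moduli of all roots: 5.7803.
All moduli strictly greater than 1? Yes.
Verdict: Stationary.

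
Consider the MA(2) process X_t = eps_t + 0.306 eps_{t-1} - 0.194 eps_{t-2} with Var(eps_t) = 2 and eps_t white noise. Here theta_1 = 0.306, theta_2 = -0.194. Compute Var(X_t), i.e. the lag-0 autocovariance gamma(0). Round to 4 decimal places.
\gamma(0) = 2.2625

For an MA(q) process X_t = eps_t + sum_i theta_i eps_{t-i} with
Var(eps_t) = sigma^2, the variance is
  gamma(0) = sigma^2 * (1 + sum_i theta_i^2).
  sum_i theta_i^2 = (0.306)^2 + (-0.194)^2 = 0.093636 + 0.037636 = 0.131272.
  gamma(0) = 2 * (1 + 0.131272) = 2 * 1.131272 = 2.262544, which rounds to 2.2625.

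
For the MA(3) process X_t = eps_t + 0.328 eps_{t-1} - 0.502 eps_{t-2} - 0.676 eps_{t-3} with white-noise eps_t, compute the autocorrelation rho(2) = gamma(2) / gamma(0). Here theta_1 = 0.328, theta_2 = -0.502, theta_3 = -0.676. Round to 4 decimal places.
\rho(2) = -0.3984

For an MA(q) process with theta_0 = 1, the autocovariance is
  gamma(k) = sigma^2 * sum_{i=0..q-k} theta_i * theta_{i+k},
and rho(k) = gamma(k) / gamma(0). Sigma^2 cancels.
  numerator   = (1)*(-0.502) + (0.328)*(-0.676) = -0.723728.
  denominator = (1)^2 + (0.328)^2 + (-0.502)^2 + (-0.676)^2 = 1.816564.
  rho(2) = -0.723728 / 1.816564 = -0.3984.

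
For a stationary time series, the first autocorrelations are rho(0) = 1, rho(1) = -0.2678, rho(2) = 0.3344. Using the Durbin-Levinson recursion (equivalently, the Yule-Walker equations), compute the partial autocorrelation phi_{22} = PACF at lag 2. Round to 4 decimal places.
\phi_{22} = 0.2830

The PACF at lag k is phi_{kk}, the last component of the solution
to the Yule-Walker system G_k phi = r_k where
  (G_k)_{ij} = rho(|i - j|), (r_k)_i = rho(i), i,j = 1..k.
Equivalently, Durbin-Levinson gives phi_{kk} iteratively:
  phi_{11} = rho(1)
  phi_{kk} = [rho(k) - sum_{j=1..k-1} phi_{k-1,j} rho(k-j)]
            / [1 - sum_{j=1..k-1} phi_{k-1,j} rho(j)],
  phi_{k,j} = phi_{k-1,j} - phi_{kk} phi_{k-1,k-j},  j = 1..k-1.
Step k = 1:
  phi_11 = rho(1) = -0.2678.
Step k = 2:
  phi_22 = [rho(2) - phi_11 rho(1)] / [1 - phi_11 rho(1)] = [0.3344 - (-0.2678)(-0.2678)] / [1 - (-0.2678)(-0.2678)]
         = 0.26268316 / 0.92828316 = 0.283.
Therefore phi_{22} = 0.2830.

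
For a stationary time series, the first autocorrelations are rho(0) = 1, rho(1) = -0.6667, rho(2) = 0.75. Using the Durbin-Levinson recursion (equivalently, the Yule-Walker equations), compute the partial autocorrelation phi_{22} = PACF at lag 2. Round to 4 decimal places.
\phi_{22} = 0.5500

The PACF at lag k is phi_{kk}, the last component of the solution
to the Yule-Walker system G_k phi = r_k where
  (G_k)_{ij} = rho(|i - j|), (r_k)_i = rho(i), i,j = 1..k.
Equivalently, Durbin-Levinson gives phi_{kk} iteratively:
  phi_{11} = rho(1)
  phi_{kk} = [rho(k) - sum_{j=1..k-1} phi_{k-1,j} rho(k-j)]
            / [1 - sum_{j=1..k-1} phi_{k-1,j} rho(j)],
  phi_{k,j} = phi_{k-1,j} - phi_{kk} phi_{k-1,k-j},  j = 1..k-1.
Step k = 1:
  phi_11 = rho(1) = -0.6667.
Step k = 2:
  phi_22 = [rho(2) - phi_11 rho(1)] / [1 - phi_11 rho(1)] = [0.75 - (-0.6667)(-0.6667)] / [1 - (-0.6667)(-0.6667)]
         = 0.30551111 / 0.55551111 = 0.55.
Therefore phi_{22} = 0.5500.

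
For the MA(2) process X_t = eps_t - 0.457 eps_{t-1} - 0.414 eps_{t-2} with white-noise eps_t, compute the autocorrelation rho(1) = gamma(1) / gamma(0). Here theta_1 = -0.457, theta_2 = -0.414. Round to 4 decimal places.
\rho(1) = -0.1940

For an MA(q) process with theta_0 = 1, the autocovariance is
  gamma(k) = sigma^2 * sum_{i=0..q-k} theta_i * theta_{i+k},
and rho(k) = gamma(k) / gamma(0). Sigma^2 cancels.
  numerator   = (1)*(-0.457) + (-0.457)*(-0.414) = -0.267802.
  denominator = (1)^2 + (-0.457)^2 + (-0.414)^2 = 1.380245.
  rho(1) = -0.267802 / 1.380245 = -0.1940.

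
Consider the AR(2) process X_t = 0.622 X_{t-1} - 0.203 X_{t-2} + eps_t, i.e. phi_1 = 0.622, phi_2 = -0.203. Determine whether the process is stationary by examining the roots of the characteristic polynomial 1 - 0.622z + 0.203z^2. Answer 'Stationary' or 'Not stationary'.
\text{Stationary}

The AR(p) characteristic polynomial is P(z) = 1 - 0.622z + 0.203z^2.
Stationarity requires all roots to lie outside the unit circle, i.e. |z| > 1 for every root.
Set 1 + (-0.622) z + (0.203) z^2 = 0, i.e. a z^2 + b z + c = 0 with a = 0.203, b = -0.622, c = 1.
Discriminant D = b^2 - 4ac = (-0.622)^2 - 4*(0.203)*1 = 0.386884 - (0.812) = -0.425116.
D < 0, so the roots are the complex-conjugate pair z = (-b +/- i sqrt(-D)) / (2a) = 1.532 +/- 1.6059i.
For a conjugate pair |z|^2 = z * conj(z) = (product of roots) = c/a = 1/(0.203) = 4.926108, so |z| = sqrt(4.926108) = 2.2195 for both roots.
Moduli of all roots: 2.2195, 2.2195.
All moduli strictly greater than 1? Yes.
Verdict: Stationary.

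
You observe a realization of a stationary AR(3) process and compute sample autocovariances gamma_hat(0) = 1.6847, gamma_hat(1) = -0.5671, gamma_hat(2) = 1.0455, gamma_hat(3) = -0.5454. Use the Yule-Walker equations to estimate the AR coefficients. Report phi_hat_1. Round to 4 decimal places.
\hat\phi_{1} = -0.1040

The Yule-Walker equations for an AR(p) process read, in matrix form,
  Gamma_p phi = r_p,   with   (Gamma_p)_{ij} = gamma(|i - j|),
                       (r_p)_i = gamma(i),   i,j = 1..p.
Substitute the sample gammas (Toeplitz matrix and right-hand side of size 3):
  Gamma_p = [[1.6847, -0.5671, 1.0455], [-0.5671, 1.6847, -0.5671], [1.0455, -0.5671, 1.6847]]
  r_p     = [-0.5671, 1.0455, -0.5454]
Written out (R1..R3):
  (R1) 1.6847 phi_1 - 0.5671 phi_2 + 1.0455 phi_3 = -0.5671
  (R2) -0.5671 phi_1 + 1.6847 phi_2 - 0.5671 phi_3 = 1.0455
  (R3) 1.0455 phi_1 - 0.5671 phi_2 + 1.6847 phi_3 = -0.5454
Gaussian elimination:
  R2 <- R2 - (-0.5671/1.6847) R1 = R2 - (-0.336618) R1:  1.493804 phi_2 - 0.215166 phi_3 = 0.854604
  R3 <- R3 - (1.0455/1.6847) R1 = R3 - (0.620585) R1:  -0.215166 phi_2 + 1.035878 phi_3 = -0.193466
  R3 <- R3 - (-0.215166/1.493804) R2 = R3 - (-0.144039) R2:  1.004886 phi_3 = -0.07037
Back-substitution:
  phi_hat_3 = -0.07037 / 1.004886 = -0.070028
  phi_hat_2 = (0.854604 - (-0.215166)(-0.070028)) / 1.493804 = 0.562012
  phi_hat_1 = (-0.5671 - (-0.5671)(0.562012) - (1.0455)(-0.070028)) / 1.6847 = -0.103976
So phi_hat = [-0.1040, 0.5620, -0.0700].
Therefore phi_hat_1 = -0.1040.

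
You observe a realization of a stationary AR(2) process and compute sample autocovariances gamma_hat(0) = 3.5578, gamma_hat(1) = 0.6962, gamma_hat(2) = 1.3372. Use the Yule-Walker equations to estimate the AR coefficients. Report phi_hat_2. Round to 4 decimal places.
\hat\phi_{2} = 0.3510

The Yule-Walker equations for an AR(p) process read, in matrix form,
  Gamma_p phi = r_p,   with   (Gamma_p)_{ij} = gamma(|i - j|),
                       (r_p)_i = gamma(i),   i,j = 1..p.
Substitute the sample gammas (Toeplitz matrix and right-hand side of size 2):
  Gamma_p = [[3.5578, 0.6962], [0.6962, 3.5578]]
  r_p     = [0.6962, 1.3372]
Written out:
  3.5578 phi_1 + 0.6962 phi_2 = 0.6962
  0.6962 phi_1 + 3.5578 phi_2 = 1.3372
Solve by Cramer's rule:
  det = gamma(0)^2 - gamma(1)^2 = (3.5578)^2 - (0.6962)^2 = 12.65794084 - 0.48469444 = 12.1732464
  phi_hat_1 = [gamma(1) gamma(0) - gamma(1) gamma(2)] / det = [(0.6962)(3.5578) - (0.6962)(1.3372)] / 12.1732464 = 1.54598172 / 12.1732464 = 0.127
  phi_hat_2 = [gamma(0) gamma(2) - gamma(1)^2] / det = [(3.5578)(1.3372) - (0.6962)^2] / 12.1732464 = 4.27279572 / 12.1732464 = 0.351
So phi_hat = [0.1270, 0.3510].
Therefore phi_hat_2 = 0.3510.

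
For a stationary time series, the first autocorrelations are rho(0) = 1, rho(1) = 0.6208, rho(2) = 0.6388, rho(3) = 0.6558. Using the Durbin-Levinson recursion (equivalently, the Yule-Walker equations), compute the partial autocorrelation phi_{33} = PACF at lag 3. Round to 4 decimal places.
\phi_{33} = 0.3269

The PACF at lag k is phi_{kk}, the last component of the solution
to the Yule-Walker system G_k phi = r_k where
  (G_k)_{ij} = rho(|i - j|), (r_k)_i = rho(i), i,j = 1..k.
Equivalently, Durbin-Levinson gives phi_{kk} iteratively:
  phi_{11} = rho(1)
  phi_{kk} = [rho(k) - sum_{j=1..k-1} phi_{k-1,j} rho(k-j)]
            / [1 - sum_{j=1..k-1} phi_{k-1,j} rho(j)],
  phi_{k,j} = phi_{k-1,j} - phi_{kk} phi_{k-1,k-j},  j = 1..k-1.
Step k = 1:
  phi_11 = rho(1) = 0.6208.
Step k = 2:
  phi_22 = [rho(2) - phi_11 rho(1)] / [1 - phi_11 rho(1)] = [0.6388 - (0.6208)(0.6208)] / [1 - (0.6208)(0.6208)]
         = 0.25340736 / 0.61460736 = 0.412308.
  Update: phi_21 = phi_11 - phi_22 phi_11 = 0.6208 - (0.412308)(0.6208) = 0.364839.
Step k = 3:
  phi_33 = [rho(3) - phi_21 rho(2) - phi_22 rho(1)] / [1 - phi_21 rho(1) - phi_22 rho(2)]
    numerator   = 0.6558 - (0.364839)(0.6388) - (0.412308)(0.6208) = 0.16677998
    denominator = 1 - (0.364839)(0.6208) - (0.412308)(0.6388) = 0.51012555
  phi_33 = 0.16677998 / 0.51012555 = 0.3269.
Therefore phi_{33} = 0.3269.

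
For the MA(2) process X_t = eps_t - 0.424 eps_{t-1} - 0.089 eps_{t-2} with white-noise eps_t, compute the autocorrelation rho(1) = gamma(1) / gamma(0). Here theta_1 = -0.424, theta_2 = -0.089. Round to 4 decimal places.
\rho(1) = -0.3252

For an MA(q) process with theta_0 = 1, the autocovariance is
  gamma(k) = sigma^2 * sum_{i=0..q-k} theta_i * theta_{i+k},
and rho(k) = gamma(k) / gamma(0). Sigma^2 cancels.
  numerator   = (1)*(-0.424) + (-0.424)*(-0.089) = -0.386264.
  denominator = (1)^2 + (-0.424)^2 + (-0.089)^2 = 1.187697.
  rho(1) = -0.386264 / 1.187697 = -0.3252.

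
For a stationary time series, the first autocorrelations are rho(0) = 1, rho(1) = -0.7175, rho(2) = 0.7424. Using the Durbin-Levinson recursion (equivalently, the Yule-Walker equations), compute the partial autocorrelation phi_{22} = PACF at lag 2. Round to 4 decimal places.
\phi_{22} = 0.4691

The PACF at lag k is phi_{kk}, the last component of the solution
to the Yule-Walker system G_k phi = r_k where
  (G_k)_{ij} = rho(|i - j|), (r_k)_i = rho(i), i,j = 1..k.
Equivalently, Durbin-Levinson gives phi_{kk} iteratively:
  phi_{11} = rho(1)
  phi_{kk} = [rho(k) - sum_{j=1..k-1} phi_{k-1,j} rho(k-j)]
            / [1 - sum_{j=1..k-1} phi_{k-1,j} rho(j)],
  phi_{k,j} = phi_{k-1,j} - phi_{kk} phi_{k-1,k-j},  j = 1..k-1.
Step k = 1:
  phi_11 = rho(1) = -0.7175.
Step k = 2:
  phi_22 = [rho(2) - phi_11 rho(1)] / [1 - phi_11 rho(1)] = [0.7424 - (-0.7175)(-0.7175)] / [1 - (-0.7175)(-0.7175)]
         = 0.22759375 / 0.48519375 = 0.4691.
Therefore phi_{22} = 0.4691.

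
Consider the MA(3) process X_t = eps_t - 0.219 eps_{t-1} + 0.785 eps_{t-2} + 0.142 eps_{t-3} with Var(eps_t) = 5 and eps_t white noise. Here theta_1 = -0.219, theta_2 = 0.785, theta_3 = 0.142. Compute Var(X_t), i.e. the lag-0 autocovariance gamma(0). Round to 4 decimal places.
\gamma(0) = 8.4218

For an MA(q) process X_t = eps_t + sum_i theta_i eps_{t-i} with
Var(eps_t) = sigma^2, the variance is
  gamma(0) = sigma^2 * (1 + sum_i theta_i^2).
  sum_i theta_i^2 = (-0.219)^2 + (0.785)^2 + (0.142)^2 = 0.047961 + 0.616225 + 0.020164 = 0.68435.
  gamma(0) = 5 * (1 + 0.68435) = 5 * 1.68435 = 8.42175, which rounds to 8.4218.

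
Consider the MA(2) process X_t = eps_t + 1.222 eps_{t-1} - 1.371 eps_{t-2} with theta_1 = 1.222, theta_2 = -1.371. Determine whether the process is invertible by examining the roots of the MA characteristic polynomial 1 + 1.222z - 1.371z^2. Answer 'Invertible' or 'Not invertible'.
\text{Not invertible}

The MA(q) characteristic polynomial is P(z) = 1 + 1.222z - 1.371z^2.
Invertibility requires all roots to lie outside the unit circle, i.e. |z| > 1 for every root.
Set 1 + (1.222) z + (-1.371) z^2 = 0, i.e. a z^2 + b z + c = 0 with a = -1.371, b = 1.222, c = 1.
Discriminant D = b^2 - 4ac = (1.222)^2 - 4*(-1.371)*1 = 1.493284 - (-5.484) = 6.977284.
D >= 0, so the roots are real: z = (-b +/- sqrt(D)) / (2a) = (-1.222 +/- 2.641455) / (-2.742).
  z_1 = (-1.222 + 2.641455) / (-2.742) = -0.5177,   |z_1| = 0.5177.
  z_2 = (-1.222 - 2.641455) / (-2.742) = 1.409,   |z_2| = 1.409.
Moduli of all roots: 0.5177, 1.4090.
All moduli strictly greater than 1? No.
Verdict: Not invertible.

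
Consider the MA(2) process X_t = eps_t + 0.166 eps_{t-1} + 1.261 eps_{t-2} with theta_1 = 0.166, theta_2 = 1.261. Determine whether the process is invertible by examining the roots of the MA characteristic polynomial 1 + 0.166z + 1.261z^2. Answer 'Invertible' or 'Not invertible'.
\text{Not invertible}

The MA(q) characteristic polynomial is P(z) = 1 + 0.166z + 1.261z^2.
Invertibility requires all roots to lie outside the unit circle, i.e. |z| > 1 for every root.
Set 1 + (0.166) z + (1.261) z^2 = 0, i.e. a z^2 + b z + c = 0 with a = 1.261, b = 0.166, c = 1.
Discriminant D = b^2 - 4ac = (0.166)^2 - 4*(1.261)*1 = 0.027556 - (5.044) = -5.016444.
D < 0, so the roots are the complex-conjugate pair z = (-b +/- i sqrt(-D)) / (2a) = -0.0658 +/- 0.8881i.
For a conjugate pair |z|^2 = z * conj(z) = (product of roots) = c/a = 1/(1.261) = 0.793021, so |z| = sqrt(0.793021) = 0.8905 for both roots.
Moduli of all roots: 0.8905, 0.8905.
All moduli strictly greater than 1? No.
Verdict: Not invertible.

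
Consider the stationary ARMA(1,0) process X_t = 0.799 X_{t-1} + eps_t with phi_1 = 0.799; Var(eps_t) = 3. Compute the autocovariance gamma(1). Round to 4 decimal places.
\gamma(1) = 6.6289

Multiply the model equation by X_{t-k} and take expectations. With theta_0 = psi_0 = 1 and psi_j the MA(infinity) weights, this gives
  gamma(k) - sum_i phi_i gamma(k-i) = c_k,
  c_k = sigma^2 * sum_{j=k..q} theta_j psi_{j-k}   (c_k = 0 for k > q),
using gamma(-m) = gamma(m).
Pure AR (q = 0): c_0 = sigma^2 = 3, c_k = 0 for k >= 1.
Equations for k = 0 and k = 1 (AR order 1):
  gamma(0) = phi_1 gamma(1) + c_0
  gamma(1) = phi_1 gamma(0) + c_1
Substituting the second into the first: gamma(0) (1 - phi_1^2) = c_0 + phi_1 c_1, so
  gamma(0) = c_0 / (1 - phi_1^2) = 3 / (1 - (0.799)^2) = 3 / 0.361599 = 8.296483.
  gamma(1) = phi_1 gamma(0) = (0.799)(8.296483) = 6.62889.
Therefore gamma(1) = 6.6289 (to 4 decimal places).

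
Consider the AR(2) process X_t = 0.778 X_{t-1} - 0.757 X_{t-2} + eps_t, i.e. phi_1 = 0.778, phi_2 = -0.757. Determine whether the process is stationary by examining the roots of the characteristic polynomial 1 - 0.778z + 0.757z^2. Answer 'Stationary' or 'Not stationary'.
\text{Stationary}

The AR(p) characteristic polynomial is P(z) = 1 - 0.778z + 0.757z^2.
Stationarity requires all roots to lie outside the unit circle, i.e. |z| > 1 for every root.
Set 1 + (-0.778) z + (0.757) z^2 = 0, i.e. a z^2 + b z + c = 0 with a = 0.757, b = -0.778, c = 1.
Discriminant D = b^2 - 4ac = (-0.778)^2 - 4*(0.757)*1 = 0.605284 - (3.028) = -2.422716.
D < 0, so the roots are the complex-conjugate pair z = (-b +/- i sqrt(-D)) / (2a) = 0.5139 +/- 1.0281i.
For a conjugate pair |z|^2 = z * conj(z) = (product of roots) = c/a = 1/(0.757) = 1.321004, so |z| = sqrt(1.321004) = 1.1493 for both roots.
Moduli of all roots: 1.1493, 1.1493.
All moduli strictly greater than 1? Yes.
Verdict: Stationary.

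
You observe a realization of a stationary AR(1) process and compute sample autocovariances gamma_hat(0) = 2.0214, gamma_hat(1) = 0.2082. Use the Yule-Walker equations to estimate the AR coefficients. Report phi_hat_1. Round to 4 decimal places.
\hat\phi_{1} = 0.1030

The Yule-Walker equations for an AR(p) process read, in matrix form,
  Gamma_p phi = r_p,   with   (Gamma_p)_{ij} = gamma(|i - j|),
                       (r_p)_i = gamma(i),   i,j = 1..p.
Substitute the sample gammas (Toeplitz matrix and right-hand side of size 1):
  Gamma_p = [[2.0214]]
  r_p     = [0.2082]
With p = 1 this is the single equation gamma(0) phi_1 = gamma(1):
  phi_hat_1 = gamma(1) / gamma(0) = 0.2082 / 2.0214 = 0.1030.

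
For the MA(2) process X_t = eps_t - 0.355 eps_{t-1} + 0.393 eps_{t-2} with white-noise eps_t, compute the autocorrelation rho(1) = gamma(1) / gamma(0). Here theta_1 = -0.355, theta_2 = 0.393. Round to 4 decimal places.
\rho(1) = -0.3862

For an MA(q) process with theta_0 = 1, the autocovariance is
  gamma(k) = sigma^2 * sum_{i=0..q-k} theta_i * theta_{i+k},
and rho(k) = gamma(k) / gamma(0). Sigma^2 cancels.
  numerator   = (1)*(-0.355) + (-0.355)*(0.393) = -0.494515.
  denominator = (1)^2 + (-0.355)^2 + (0.393)^2 = 1.280474.
  rho(1) = -0.494515 / 1.280474 = -0.3862.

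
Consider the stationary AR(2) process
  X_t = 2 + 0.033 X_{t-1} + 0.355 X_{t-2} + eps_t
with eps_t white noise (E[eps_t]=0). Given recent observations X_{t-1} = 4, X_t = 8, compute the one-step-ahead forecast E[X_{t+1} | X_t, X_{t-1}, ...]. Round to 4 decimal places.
E[X_{t+1} \mid \mathcal F_t] = 3.6840

For an AR(p) model X_t = c + sum_i phi_i X_{t-i} + eps_t, the
one-step-ahead conditional mean is
  E[X_{t+1} | X_t, ...] = c + sum_i phi_i X_{t+1-i}.
Substitute known values:
  E[X_{t+1} | ...] = 2 + (0.033) * (8) + (0.355) * (4)
                   = 3.6840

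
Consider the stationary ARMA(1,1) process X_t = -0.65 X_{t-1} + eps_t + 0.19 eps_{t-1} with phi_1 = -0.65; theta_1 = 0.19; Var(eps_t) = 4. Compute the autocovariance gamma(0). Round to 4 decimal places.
\gamma(0) = 5.4656

Multiply the model equation by X_{t-k} and take expectations. With theta_0 = psi_0 = 1 and psi_j the MA(infinity) weights, this gives
  gamma(k) - sum_i phi_i gamma(k-i) = c_k,
  c_k = sigma^2 * sum_{j=k..q} theta_j psi_{j-k}   (c_k = 0 for k > q),
using gamma(-m) = gamma(m).
psi-weights needed (psi_j = theta_j + sum_i phi_i psi_{j-i}):
  psi_1 = theta_1 + phi_1 = 0.19 + (-0.65) = -0.46
Right-hand sides:
  c_0 = sigma^2 (1 + theta_1 psi_1) = 4 * (1 + (0.19)(-0.46)) = 4 * 0.9126 = 3.6504
  c_1 = sigma^2 theta_1 = 4 * (0.19) = 0.76
  c_2 = 0
Equations for k = 0 and k = 1 (AR order 1):
  gamma(0) = phi_1 gamma(1) + c_0
  gamma(1) = phi_1 gamma(0) + c_1
Substituting the second into the first: gamma(0) (1 - phi_1^2) = c_0 + phi_1 c_1, so
  gamma(0) = (c_0 + phi_1 c_1) / (1 - phi_1^2) = (3.6504 + (-0.65)(0.76)) / (1 - (-0.65)^2) = 3.1564 / 0.5775 = 5.465628.
Therefore gamma(0) = 5.4656 (to 4 decimal places).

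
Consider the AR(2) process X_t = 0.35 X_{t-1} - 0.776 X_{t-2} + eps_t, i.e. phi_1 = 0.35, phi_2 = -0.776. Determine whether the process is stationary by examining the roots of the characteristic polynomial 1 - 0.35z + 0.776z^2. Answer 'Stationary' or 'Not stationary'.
\text{Stationary}

The AR(p) characteristic polynomial is P(z) = 1 - 0.35z + 0.776z^2.
Stationarity requires all roots to lie outside the unit circle, i.e. |z| > 1 for every root.
Set 1 + (-0.35) z + (0.776) z^2 = 0, i.e. a z^2 + b z + c = 0 with a = 0.776, b = -0.35, c = 1.
Discriminant D = b^2 - 4ac = (-0.35)^2 - 4*(0.776)*1 = 0.1225 - (3.104) = -2.9815.
D < 0, so the roots are the complex-conjugate pair z = (-b +/- i sqrt(-D)) / (2a) = 0.2255 +/- 1.1126i.
For a conjugate pair |z|^2 = z * conj(z) = (product of roots) = c/a = 1/(0.776) = 1.28866, so |z| = sqrt(1.28866) = 1.1352 for both roots.
Moduli of all roots: 1.1352, 1.1352.
All moduli strictly greater than 1? Yes.
Verdict: Stationary.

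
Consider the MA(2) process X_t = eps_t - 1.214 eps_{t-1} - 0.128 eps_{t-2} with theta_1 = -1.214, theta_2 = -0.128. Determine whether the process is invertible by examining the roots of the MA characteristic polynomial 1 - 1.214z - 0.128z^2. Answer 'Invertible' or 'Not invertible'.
\text{Not invertible}

The MA(q) characteristic polynomial is P(z) = 1 - 1.214z - 0.128z^2.
Invertibility requires all roots to lie outside the unit circle, i.e. |z| > 1 for every root.
Set 1 + (-1.214) z + (-0.128) z^2 = 0, i.e. a z^2 + b z + c = 0 with a = -0.128, b = -1.214, c = 1.
Discriminant D = b^2 - 4ac = (-1.214)^2 - 4*(-0.128)*1 = 1.473796 - (-0.512) = 1.985796.
D >= 0, so the roots are real: z = (-b +/- sqrt(D)) / (2a) = (1.214 +/- 1.409183) / (-0.256).
  z_1 = (1.214 + 1.409183) / (-0.256) = -10.2468,   |z_1| = 10.2468.
  z_2 = (1.214 - 1.409183) / (-0.256) = 0.7624,   |z_2| = 0.7624.
Moduli of all roots: 10.2468, 0.7624.
All moduli strictly greater than 1? No.
Verdict: Not invertible.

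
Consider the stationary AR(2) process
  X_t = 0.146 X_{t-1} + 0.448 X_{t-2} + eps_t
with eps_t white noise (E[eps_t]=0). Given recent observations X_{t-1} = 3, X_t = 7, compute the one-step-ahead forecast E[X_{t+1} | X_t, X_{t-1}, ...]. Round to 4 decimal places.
E[X_{t+1} \mid \mathcal F_t] = 2.3660

For an AR(p) model X_t = c + sum_i phi_i X_{t-i} + eps_t, the
one-step-ahead conditional mean is
  E[X_{t+1} | X_t, ...] = c + sum_i phi_i X_{t+1-i}.
Substitute known values:
  E[X_{t+1} | ...] = (0.146) * (7) + (0.448) * (3)
                   = 2.3660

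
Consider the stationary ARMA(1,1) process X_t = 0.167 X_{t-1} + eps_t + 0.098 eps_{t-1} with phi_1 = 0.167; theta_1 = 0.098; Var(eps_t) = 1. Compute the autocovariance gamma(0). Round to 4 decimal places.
\gamma(0) = 1.0722

Multiply the model equation by X_{t-k} and take expectations. With theta_0 = psi_0 = 1 and psi_j the MA(infinity) weights, this gives
  gamma(k) - sum_i phi_i gamma(k-i) = c_k,
  c_k = sigma^2 * sum_{j=k..q} theta_j psi_{j-k}   (c_k = 0 for k > q),
using gamma(-m) = gamma(m).
psi-weights needed (psi_j = theta_j + sum_i phi_i psi_{j-i}):
  psi_1 = theta_1 + phi_1 = 0.098 + (0.167) = 0.265
Right-hand sides:
  c_0 = sigma^2 (1 + theta_1 psi_1) = 1 * (1 + (0.098)(0.265)) = 1 * 1.02597 = 1.02597
  c_1 = sigma^2 theta_1 = 1 * (0.098) = 0.098
  c_2 = 0
Equations for k = 0 and k = 1 (AR order 1):
  gamma(0) = phi_1 gamma(1) + c_0
  gamma(1) = phi_1 gamma(0) + c_1
Substituting the second into the first: gamma(0) (1 - phi_1^2) = c_0 + phi_1 c_1, so
  gamma(0) = (c_0 + phi_1 c_1) / (1 - phi_1^2) = (1.02597 + (0.167)(0.098)) / (1 - (0.167)^2) = 1.042336 / 0.972111 = 1.07224.
Therefore gamma(0) = 1.0722 (to 4 decimal places).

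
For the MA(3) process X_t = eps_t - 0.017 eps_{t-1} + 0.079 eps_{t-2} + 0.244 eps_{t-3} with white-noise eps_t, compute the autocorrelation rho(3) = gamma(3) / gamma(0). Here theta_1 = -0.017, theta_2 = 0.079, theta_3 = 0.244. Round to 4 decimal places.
\rho(3) = 0.2289

For an MA(q) process with theta_0 = 1, the autocovariance is
  gamma(k) = sigma^2 * sum_{i=0..q-k} theta_i * theta_{i+k},
and rho(k) = gamma(k) / gamma(0). Sigma^2 cancels.
  numerator   = (1)*(0.244) = 0.244.
  denominator = (1)^2 + (-0.017)^2 + (0.079)^2 + (0.244)^2 = 1.066066.
  rho(3) = 0.244 / 1.066066 = 0.2289.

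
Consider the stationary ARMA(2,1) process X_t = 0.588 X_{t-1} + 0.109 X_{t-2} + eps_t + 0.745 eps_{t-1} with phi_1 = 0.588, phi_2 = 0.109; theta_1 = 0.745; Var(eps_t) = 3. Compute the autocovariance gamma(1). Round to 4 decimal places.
\gamma(1) = 11.5180

Multiply the model equation by X_{t-k} and take expectations. With theta_0 = psi_0 = 1 and psi_j the MA(infinity) weights, this gives
  gamma(k) - sum_i phi_i gamma(k-i) = c_k,
  c_k = sigma^2 * sum_{j=k..q} theta_j psi_{j-k}   (c_k = 0 for k > q),
using gamma(-m) = gamma(m).
psi-weights needed (psi_j = theta_j + sum_i phi_i psi_{j-i}):
  psi_1 = theta_1 + phi_1 = 0.745 + (0.588) = 1.333
Right-hand sides:
  c_0 = sigma^2 (1 + theta_1 psi_1) = 3 * (1 + (0.745)(1.333)) = 3 * 1.993085 = 5.979255
  c_1 = sigma^2 theta_1 = 3 * (0.745) = 2.235
  c_2 = 0
Equations for k = 0, 1, 2 (AR order 2, c_2 = 0):
  (E0) gamma(0) = phi_1 gamma(1) + phi_2 gamma(2) + c_0
  (E1) gamma(1) = phi_1 gamma(0) + phi_2 gamma(1) + c_1
  (E2) gamma(2) = phi_1 gamma(1) + phi_2 gamma(0)
From (E1): gamma(1) = A gamma(0) + B with
  A = phi_1 / (1 - phi_2) = 0.588 / 0.891 = 0.659933,   B = c_1 / (1 - phi_2) = 2.235 / 0.891 = 2.508418.
Insert (E2) into (E0): gamma(0) (1 - phi_2^2) = phi_1 (1 + phi_2) gamma(1) + c_0.
  phi_1 (1 + phi_2) = (0.588)(1.109) = 0.652092,   1 - phi_2^2 = 0.988119.
Replace gamma(1) by A gamma(0) + B and collect gamma(0):
  gamma(0) [0.988119 - (0.652092)(0.659933)] = (0.652092)(2.508418) + 5.979255
  gamma(0) * 0.557782 = 7.614974
  gamma(0) = 7.614974 / 0.557782 = 13.652236.
  gamma(1) = A gamma(0) + B = (0.659933)(13.652236) + (2.508418) = 11.517974.
Therefore gamma(1) = 11.5180 (to 4 decimal places).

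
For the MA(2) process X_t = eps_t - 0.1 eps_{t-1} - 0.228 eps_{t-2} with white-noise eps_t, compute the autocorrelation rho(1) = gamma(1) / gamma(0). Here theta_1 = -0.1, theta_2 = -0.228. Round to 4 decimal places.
\rho(1) = -0.0727

For an MA(q) process with theta_0 = 1, the autocovariance is
  gamma(k) = sigma^2 * sum_{i=0..q-k} theta_i * theta_{i+k},
and rho(k) = gamma(k) / gamma(0). Sigma^2 cancels.
  numerator   = (1)*(-0.1) + (-0.1)*(-0.228) = -0.0772.
  denominator = (1)^2 + (-0.1)^2 + (-0.228)^2 = 1.061984.
  rho(1) = -0.0772 / 1.061984 = -0.0727.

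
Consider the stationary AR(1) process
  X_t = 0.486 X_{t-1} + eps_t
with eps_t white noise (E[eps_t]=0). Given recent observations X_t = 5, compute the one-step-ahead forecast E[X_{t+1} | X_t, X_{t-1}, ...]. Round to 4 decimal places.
E[X_{t+1} \mid \mathcal F_t] = 2.4300

For an AR(p) model X_t = c + sum_i phi_i X_{t-i} + eps_t, the
one-step-ahead conditional mean is
  E[X_{t+1} | X_t, ...] = c + sum_i phi_i X_{t+1-i}.
Substitute known values:
  E[X_{t+1} | ...] = (0.486) * (5)
                   = 2.4300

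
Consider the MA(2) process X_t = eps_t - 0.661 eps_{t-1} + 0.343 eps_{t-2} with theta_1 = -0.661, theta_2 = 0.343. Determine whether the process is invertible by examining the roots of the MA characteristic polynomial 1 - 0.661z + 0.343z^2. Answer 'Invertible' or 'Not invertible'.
\text{Invertible}

The MA(q) characteristic polynomial is P(z) = 1 - 0.661z + 0.343z^2.
Invertibility requires all roots to lie outside the unit circle, i.e. |z| > 1 for every root.
Set 1 + (-0.661) z + (0.343) z^2 = 0, i.e. a z^2 + b z + c = 0 with a = 0.343, b = -0.661, c = 1.
Discriminant D = b^2 - 4ac = (-0.661)^2 - 4*(0.343)*1 = 0.436921 - (1.372) = -0.935079.
D < 0, so the roots are the complex-conjugate pair z = (-b +/- i sqrt(-D)) / (2a) = 0.9636 +/- 1.4096i.
For a conjugate pair |z|^2 = z * conj(z) = (product of roots) = c/a = 1/(0.343) = 2.915452, so |z| = sqrt(2.915452) = 1.7075 for both roots.
Moduli of all roots: 1.7075, 1.7075.
All moduli strictly greater than 1? Yes.
Verdict: Invertible.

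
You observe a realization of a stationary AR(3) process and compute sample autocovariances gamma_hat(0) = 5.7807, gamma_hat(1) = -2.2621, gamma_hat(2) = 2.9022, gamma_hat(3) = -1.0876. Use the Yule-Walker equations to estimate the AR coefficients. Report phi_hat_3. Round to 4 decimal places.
\hat\phi_{3} = 0.1260

The Yule-Walker equations for an AR(p) process read, in matrix form,
  Gamma_p phi = r_p,   with   (Gamma_p)_{ij} = gamma(|i - j|),
                       (r_p)_i = gamma(i),   i,j = 1..p.
Substitute the sample gammas (Toeplitz matrix and right-hand side of size 3):
  Gamma_p = [[5.7807, -2.2621, 2.9022], [-2.2621, 5.7807, -2.2621], [2.9022, -2.2621, 5.7807]]
  r_p     = [-2.2621, 2.9022, -1.0876]
Written out (R1..R3):
  (R1) 5.7807 phi_1 - 2.2621 phi_2 + 2.9022 phi_3 = -2.2621
  (R2) -2.2621 phi_1 + 5.7807 phi_2 - 2.2621 phi_3 = 2.9022
  (R3) 2.9022 phi_1 - 2.2621 phi_2 + 5.7807 phi_3 = -1.0876
Gaussian elimination:
  R2 <- R2 - (-2.2621/5.7807) R1 = R2 - (-0.391319) R1:  4.895496 phi_2 - 1.126413 phi_3 = 2.016996
  R3 <- R3 - (2.9022/5.7807) R1 = R3 - (0.50205) R1:  -1.126413 phi_2 + 4.323651 phi_3 = 0.048087
  R3 <- R3 - (-1.126413/4.895496) R2 = R3 - (-0.230092) R2:  4.064473 phi_3 = 0.512181
Back-substitution:
  phi_hat_3 = 0.512181 / 4.064473 = 0.126014
  phi_hat_2 = (2.016996 - (-1.126413)(0.126014)) / 4.895496 = 0.441005
  phi_hat_1 = (-2.2621 - (-2.2621)(0.441005) - (2.9022)(0.126014)) / 5.7807 = -0.282011
So phi_hat = [-0.2820, 0.4410, 0.1260].
Therefore phi_hat_3 = 0.1260.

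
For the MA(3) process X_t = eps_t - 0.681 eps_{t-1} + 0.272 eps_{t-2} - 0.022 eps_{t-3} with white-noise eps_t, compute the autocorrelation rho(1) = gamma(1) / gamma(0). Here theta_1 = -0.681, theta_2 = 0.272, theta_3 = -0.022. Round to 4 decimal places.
\rho(1) = -0.5670

For an MA(q) process with theta_0 = 1, the autocovariance is
  gamma(k) = sigma^2 * sum_{i=0..q-k} theta_i * theta_{i+k},
and rho(k) = gamma(k) / gamma(0). Sigma^2 cancels.
  numerator   = (1)*(-0.681) + (-0.681)*(0.272) + (0.272)*(-0.022) = -0.872216.
  denominator = (1)^2 + (-0.681)^2 + (0.272)^2 + (-0.022)^2 = 1.538229.
  rho(1) = -0.872216 / 1.538229 = -0.5670.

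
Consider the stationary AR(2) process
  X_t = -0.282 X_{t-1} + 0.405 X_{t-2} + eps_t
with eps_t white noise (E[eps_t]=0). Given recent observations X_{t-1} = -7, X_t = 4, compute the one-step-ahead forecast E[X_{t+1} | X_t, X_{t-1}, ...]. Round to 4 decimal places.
E[X_{t+1} \mid \mathcal F_t] = -3.9630

For an AR(p) model X_t = c + sum_i phi_i X_{t-i} + eps_t, the
one-step-ahead conditional mean is
  E[X_{t+1} | X_t, ...] = c + sum_i phi_i X_{t+1-i}.
Substitute known values:
  E[X_{t+1} | ...] = (-0.282) * (4) + (0.405) * (-7)
                   = -3.9630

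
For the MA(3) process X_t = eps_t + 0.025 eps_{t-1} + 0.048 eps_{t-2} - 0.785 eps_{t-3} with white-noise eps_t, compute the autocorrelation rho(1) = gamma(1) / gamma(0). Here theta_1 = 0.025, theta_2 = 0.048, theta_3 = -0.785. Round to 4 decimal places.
\rho(1) = -0.0071

For an MA(q) process with theta_0 = 1, the autocovariance is
  gamma(k) = sigma^2 * sum_{i=0..q-k} theta_i * theta_{i+k},
and rho(k) = gamma(k) / gamma(0). Sigma^2 cancels.
  numerator   = (1)*(0.025) + (0.025)*(0.048) + (0.048)*(-0.785) = -0.01148.
  denominator = (1)^2 + (0.025)^2 + (0.048)^2 + (-0.785)^2 = 1.619154.
  rho(1) = -0.01148 / 1.619154 = -0.0071.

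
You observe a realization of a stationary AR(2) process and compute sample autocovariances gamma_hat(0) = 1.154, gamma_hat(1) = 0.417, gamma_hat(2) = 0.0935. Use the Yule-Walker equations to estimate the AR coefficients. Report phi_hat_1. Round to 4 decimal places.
\hat\phi_{1} = 0.3819

The Yule-Walker equations for an AR(p) process read, in matrix form,
  Gamma_p phi = r_p,   with   (Gamma_p)_{ij} = gamma(|i - j|),
                       (r_p)_i = gamma(i),   i,j = 1..p.
Substitute the sample gammas (Toeplitz matrix and right-hand side of size 2):
  Gamma_p = [[1.154, 0.417], [0.417, 1.154]]
  r_p     = [0.417, 0.0935]
Written out:
  1.154 phi_1 + 0.417 phi_2 = 0.417
  0.417 phi_1 + 1.154 phi_2 = 0.0935
Solve by Cramer's rule:
  det = gamma(0)^2 - gamma(1)^2 = (1.154)^2 - (0.417)^2 = 1.331716 - 0.173889 = 1.157827
  phi_hat_1 = [gamma(1) gamma(0) - gamma(1) gamma(2)] / det = [(0.417)(1.154) - (0.417)(0.0935)] / 1.157827 = 0.4422285 / 1.157827 = 0.3819
  phi_hat_2 = [gamma(0) gamma(2) - gamma(1)^2] / det = [(1.154)(0.0935) - (0.417)^2] / 1.157827 = -0.06599 / 1.157827 = -0.057
So phi_hat = [0.3819, -0.0570].
Therefore phi_hat_1 = 0.3819.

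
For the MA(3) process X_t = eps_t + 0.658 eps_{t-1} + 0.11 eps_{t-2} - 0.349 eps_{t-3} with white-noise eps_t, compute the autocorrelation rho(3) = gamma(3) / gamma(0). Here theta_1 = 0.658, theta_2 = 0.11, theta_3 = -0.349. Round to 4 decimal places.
\rho(3) = -0.2227

For an MA(q) process with theta_0 = 1, the autocovariance is
  gamma(k) = sigma^2 * sum_{i=0..q-k} theta_i * theta_{i+k},
and rho(k) = gamma(k) / gamma(0). Sigma^2 cancels.
  numerator   = (1)*(-0.349) = -0.349.
  denominator = (1)^2 + (0.658)^2 + (0.11)^2 + (-0.349)^2 = 1.566865.
  rho(3) = -0.349 / 1.566865 = -0.2227.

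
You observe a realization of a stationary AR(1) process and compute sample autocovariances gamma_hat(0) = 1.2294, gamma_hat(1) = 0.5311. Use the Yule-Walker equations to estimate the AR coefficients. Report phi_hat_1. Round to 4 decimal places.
\hat\phi_{1} = 0.4320

The Yule-Walker equations for an AR(p) process read, in matrix form,
  Gamma_p phi = r_p,   with   (Gamma_p)_{ij} = gamma(|i - j|),
                       (r_p)_i = gamma(i),   i,j = 1..p.
Substitute the sample gammas (Toeplitz matrix and right-hand side of size 1):
  Gamma_p = [[1.2294]]
  r_p     = [0.5311]
With p = 1 this is the single equation gamma(0) phi_1 = gamma(1):
  phi_hat_1 = gamma(1) / gamma(0) = 0.5311 / 1.2294 = 0.4320.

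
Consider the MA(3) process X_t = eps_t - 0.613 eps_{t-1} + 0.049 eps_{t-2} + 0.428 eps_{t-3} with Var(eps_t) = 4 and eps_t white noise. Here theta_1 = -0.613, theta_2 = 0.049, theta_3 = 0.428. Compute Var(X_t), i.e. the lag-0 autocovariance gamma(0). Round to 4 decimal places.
\gamma(0) = 6.2454

For an MA(q) process X_t = eps_t + sum_i theta_i eps_{t-i} with
Var(eps_t) = sigma^2, the variance is
  gamma(0) = sigma^2 * (1 + sum_i theta_i^2).
  sum_i theta_i^2 = (-0.613)^2 + (0.049)^2 + (0.428)^2 = 0.375769 + 0.002401 + 0.183184 = 0.561354.
  gamma(0) = 4 * (1 + 0.561354) = 4 * 1.561354 = 6.245416, which rounds to 6.2454.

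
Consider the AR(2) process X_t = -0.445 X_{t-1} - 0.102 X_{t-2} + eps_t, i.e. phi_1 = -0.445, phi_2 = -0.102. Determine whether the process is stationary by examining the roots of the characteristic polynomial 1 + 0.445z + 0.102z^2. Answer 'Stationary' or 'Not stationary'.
\text{Stationary}

The AR(p) characteristic polynomial is P(z) = 1 + 0.445z + 0.102z^2.
Stationarity requires all roots to lie outside the unit circle, i.e. |z| > 1 for every root.
Set 1 + (0.445) z + (0.102) z^2 = 0, i.e. a z^2 + b z + c = 0 with a = 0.102, b = 0.445, c = 1.
Discriminant D = b^2 - 4ac = (0.445)^2 - 4*(0.102)*1 = 0.198025 - (0.408) = -0.209975.
D < 0, so the roots are the complex-conjugate pair z = (-b +/- i sqrt(-D)) / (2a) = -2.1814 +/- 2.2462i.
For a conjugate pair |z|^2 = z * conj(z) = (product of roots) = c/a = 1/(0.102) = 9.803922, so |z| = sqrt(9.803922) = 3.1311 for both roots.
Moduli of all roots: 3.1311, 3.1311.
All moduli strictly greater than 1? Yes.
Verdict: Stationary.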